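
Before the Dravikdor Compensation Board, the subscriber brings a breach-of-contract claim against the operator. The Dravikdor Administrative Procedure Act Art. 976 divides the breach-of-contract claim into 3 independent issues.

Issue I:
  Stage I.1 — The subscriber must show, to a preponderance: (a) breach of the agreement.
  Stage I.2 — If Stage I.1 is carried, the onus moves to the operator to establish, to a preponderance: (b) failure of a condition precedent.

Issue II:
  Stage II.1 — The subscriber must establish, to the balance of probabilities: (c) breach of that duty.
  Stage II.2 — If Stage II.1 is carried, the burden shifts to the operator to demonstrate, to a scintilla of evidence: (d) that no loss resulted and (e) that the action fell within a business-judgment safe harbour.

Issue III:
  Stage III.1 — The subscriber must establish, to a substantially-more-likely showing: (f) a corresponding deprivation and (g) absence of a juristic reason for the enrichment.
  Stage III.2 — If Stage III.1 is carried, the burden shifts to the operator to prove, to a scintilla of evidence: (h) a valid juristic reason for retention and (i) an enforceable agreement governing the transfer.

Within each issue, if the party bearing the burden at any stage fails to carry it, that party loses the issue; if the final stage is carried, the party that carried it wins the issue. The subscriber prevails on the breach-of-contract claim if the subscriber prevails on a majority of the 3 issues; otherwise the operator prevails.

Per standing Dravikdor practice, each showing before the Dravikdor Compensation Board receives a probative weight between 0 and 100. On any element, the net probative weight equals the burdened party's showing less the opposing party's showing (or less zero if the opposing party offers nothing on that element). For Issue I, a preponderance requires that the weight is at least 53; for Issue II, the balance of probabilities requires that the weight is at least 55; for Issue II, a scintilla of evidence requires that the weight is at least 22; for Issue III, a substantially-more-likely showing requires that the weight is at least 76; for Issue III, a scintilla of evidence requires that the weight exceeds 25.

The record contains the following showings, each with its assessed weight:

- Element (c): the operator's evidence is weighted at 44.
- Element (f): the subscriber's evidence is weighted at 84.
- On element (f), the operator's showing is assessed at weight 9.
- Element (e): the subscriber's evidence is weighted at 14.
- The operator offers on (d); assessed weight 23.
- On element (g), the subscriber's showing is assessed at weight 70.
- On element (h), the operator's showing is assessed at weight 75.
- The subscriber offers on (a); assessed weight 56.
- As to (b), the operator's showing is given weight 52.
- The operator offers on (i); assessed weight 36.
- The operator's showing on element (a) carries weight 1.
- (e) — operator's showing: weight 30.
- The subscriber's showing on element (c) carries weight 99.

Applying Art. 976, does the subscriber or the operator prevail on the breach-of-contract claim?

— Issue I —
Stage I.1 (subscriber, a preponderance, weight is at least 53): (a) net 56−1=55 ≥ 53 — meets.
  Stage I.1 carried; the burden shifts to the operator.
Stage I.2 (operator, a preponderance, weight is at least 53): (b) 52 < 53 — fails.
  Not every element is met, so the operator fails to carry Stage I.2.
So the subscriber prevails on this issue.
— Issue II —
At Stage II.1 the subscriber must meet the balance of probabilities (weight is at least 55): on (c) the weight is 99 less the opposing 44 gives net 55, ≥ 55, so (c) meets the standard.
  Stage II.1 carried; the burden shifts to the operator.
At Stage II.2 the operator must meet a scintilla of evidence (weight is at least 22): on (d) the weight is 23, which does reach 22, so (d) meets the standard; on (e) the weight is 30 less the opposing 14 gives net 16, which does not reach 22, so (e) does not meet the standard.
  Stage II.2 not carried; the operator fails its burden.
The analysis ends at Stage II.2; the subscriber prevails on this issue.
— Issue III —
At Stage III.1 the subscriber must meet a substantially-more-likely showing (weight is at least 76): on (f) the weight is 84 less the opposing 9 gives net 75, which does not reach 76, so (f) does not meet the standard; on (g) the weight is 70, which does not reach 76, so (g) does not meet the standard.
  The subscriber does not carry Stage III.1.
The operator prevails on this issue.
Per-issue: Issue I → subscriber; Issue II → subscriber; Issue III → operator. The subscriber must prevail on a majority of issues; overall, the subscriber prevails.

subscriber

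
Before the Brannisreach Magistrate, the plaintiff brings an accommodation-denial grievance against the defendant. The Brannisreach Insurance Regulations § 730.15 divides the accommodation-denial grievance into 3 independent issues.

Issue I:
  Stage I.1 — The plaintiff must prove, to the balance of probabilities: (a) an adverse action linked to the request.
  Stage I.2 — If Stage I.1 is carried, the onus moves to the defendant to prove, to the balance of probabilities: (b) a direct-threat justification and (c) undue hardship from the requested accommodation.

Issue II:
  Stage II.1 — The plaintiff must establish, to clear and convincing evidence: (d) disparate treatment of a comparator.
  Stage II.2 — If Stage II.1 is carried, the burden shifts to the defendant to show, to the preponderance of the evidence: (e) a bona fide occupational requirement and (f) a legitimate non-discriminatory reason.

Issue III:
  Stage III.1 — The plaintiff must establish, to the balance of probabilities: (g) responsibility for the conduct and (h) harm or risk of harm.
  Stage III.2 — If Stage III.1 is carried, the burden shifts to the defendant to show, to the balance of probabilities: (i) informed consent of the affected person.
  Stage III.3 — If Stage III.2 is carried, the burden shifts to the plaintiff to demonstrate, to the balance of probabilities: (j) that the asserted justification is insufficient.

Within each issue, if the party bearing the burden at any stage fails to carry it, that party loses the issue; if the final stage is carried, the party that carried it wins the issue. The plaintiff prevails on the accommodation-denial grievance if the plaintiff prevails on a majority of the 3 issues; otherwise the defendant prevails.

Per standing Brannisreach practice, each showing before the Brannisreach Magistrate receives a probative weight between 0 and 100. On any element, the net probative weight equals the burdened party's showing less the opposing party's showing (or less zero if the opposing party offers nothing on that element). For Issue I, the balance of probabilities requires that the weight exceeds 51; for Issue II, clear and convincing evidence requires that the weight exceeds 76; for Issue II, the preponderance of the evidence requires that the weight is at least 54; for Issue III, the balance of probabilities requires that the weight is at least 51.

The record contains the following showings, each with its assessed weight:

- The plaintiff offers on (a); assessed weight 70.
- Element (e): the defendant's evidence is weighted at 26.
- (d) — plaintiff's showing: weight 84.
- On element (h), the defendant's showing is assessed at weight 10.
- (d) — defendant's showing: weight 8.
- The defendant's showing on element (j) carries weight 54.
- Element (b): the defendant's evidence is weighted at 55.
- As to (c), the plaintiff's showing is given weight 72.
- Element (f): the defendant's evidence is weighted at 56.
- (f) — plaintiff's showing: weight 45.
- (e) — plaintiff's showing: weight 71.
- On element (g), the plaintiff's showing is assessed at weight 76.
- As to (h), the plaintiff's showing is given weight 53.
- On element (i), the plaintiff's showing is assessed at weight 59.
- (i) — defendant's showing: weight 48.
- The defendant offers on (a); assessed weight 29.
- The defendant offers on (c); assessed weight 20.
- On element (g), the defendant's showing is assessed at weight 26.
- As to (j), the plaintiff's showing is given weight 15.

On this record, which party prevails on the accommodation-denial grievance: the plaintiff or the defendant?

— Issue I —
At Stage I.1 the plaintiff must meet the balance of probabilities (weight exceeds 51): on (a) the weight is 70 less the opposing 29 gives net 41, which does not exceed 51, so (a) does not meet the standard.
  Stage I.1 not carried; the plaintiff fails its burden.
So the defendant prevails on this issue.
— Issue II —
Stage II.1 (plaintiff, clear and convincing evidence, weight exceeds 76): (d) net 84−8=76 ≤ 76 — fails.
  Not every element is met, so the plaintiff fails to carry Stage II.1.
So the defendant prevails on this issue.
— Issue III —
At Stage III.1 the plaintiff must meet the balance of probabilities (weight is at least 51): on (g) the weight is 76 less the opposing 26 gives net 50, which does not reach 51, so (g) does not meet the standard; on (h) the weight is 53 less the opposing 10 gives net 43, < 51, so (h) does not meet the standard.
  Not every element is met, so the plaintiff fails to carry Stage III.1.
The defendant prevails on this issue.
Per-issue: Issue I → defendant; Issue II → defendant; Issue III → defendant. The plaintiff must prevail on a majority of issues; overall, the defendant prevails.

defendant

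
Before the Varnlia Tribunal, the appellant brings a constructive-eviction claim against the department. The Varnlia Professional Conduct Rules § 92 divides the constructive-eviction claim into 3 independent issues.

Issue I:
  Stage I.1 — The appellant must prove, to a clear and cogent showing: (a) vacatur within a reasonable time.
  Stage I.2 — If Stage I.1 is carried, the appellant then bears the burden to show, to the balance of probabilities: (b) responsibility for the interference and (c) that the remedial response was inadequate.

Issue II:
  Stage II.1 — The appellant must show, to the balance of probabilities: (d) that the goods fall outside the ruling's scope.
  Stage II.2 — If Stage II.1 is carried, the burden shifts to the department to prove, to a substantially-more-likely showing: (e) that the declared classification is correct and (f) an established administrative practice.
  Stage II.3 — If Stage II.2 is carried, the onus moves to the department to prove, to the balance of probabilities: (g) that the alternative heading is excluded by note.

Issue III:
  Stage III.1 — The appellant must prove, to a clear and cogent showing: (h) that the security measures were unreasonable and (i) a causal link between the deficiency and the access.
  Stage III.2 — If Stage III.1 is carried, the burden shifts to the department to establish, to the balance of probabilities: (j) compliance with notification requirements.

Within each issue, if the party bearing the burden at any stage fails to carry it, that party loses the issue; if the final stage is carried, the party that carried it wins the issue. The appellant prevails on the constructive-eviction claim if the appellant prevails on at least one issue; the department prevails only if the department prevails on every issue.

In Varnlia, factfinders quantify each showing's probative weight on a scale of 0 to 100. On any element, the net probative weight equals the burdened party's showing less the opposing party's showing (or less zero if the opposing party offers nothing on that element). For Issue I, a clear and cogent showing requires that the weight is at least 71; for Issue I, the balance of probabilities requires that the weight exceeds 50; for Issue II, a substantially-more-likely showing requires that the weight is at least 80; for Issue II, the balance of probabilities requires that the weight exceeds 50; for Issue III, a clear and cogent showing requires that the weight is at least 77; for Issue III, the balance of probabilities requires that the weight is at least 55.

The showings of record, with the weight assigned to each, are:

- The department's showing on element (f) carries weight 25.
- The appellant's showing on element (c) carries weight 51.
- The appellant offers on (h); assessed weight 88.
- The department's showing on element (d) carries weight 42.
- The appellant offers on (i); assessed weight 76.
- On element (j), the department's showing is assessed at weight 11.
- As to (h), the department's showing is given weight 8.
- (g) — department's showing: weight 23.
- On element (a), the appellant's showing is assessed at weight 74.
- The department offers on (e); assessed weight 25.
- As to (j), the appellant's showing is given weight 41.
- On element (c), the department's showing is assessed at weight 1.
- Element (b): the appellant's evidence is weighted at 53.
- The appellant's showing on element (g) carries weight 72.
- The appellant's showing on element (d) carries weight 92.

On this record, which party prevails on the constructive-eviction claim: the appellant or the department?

— Issue I —
Stage I.1 — burden on appellant; standard: a clear and cogent showing (weight is at least 71).
    (a): 74 ≥ 71 [met]
  All elements met. The appellant retains the burden for Stage I.2.
Stage I.2 — burden on appellant; standard: the balance of probabilities (weight exceeds 50).
    (b): 53 > 50 [met]
    (c): 51 − 1 = 50 ≤ 50 [not met]
  Stage I.2 not carried; the appellant fails its burden.
The analysis ends at Stage I.2; the department prevails on this issue.
— Issue II —
Stage II.1 — burden on appellant; standard: the balance of probabilities (weight exceeds 50).
    (d): 92 − 42 = 50 ≤ 50 [not met]
  Not every element is met, so the appellant fails to carry Stage II.1.
So the department prevails on this issue.
— Issue III —
Stage III.1 (appellant, a clear and cogent showing, weight is at least 77): (h) net 88−8=80 ≥ 77 — meets; (i) 76 < 77 — fails.
  The appellant does not carry Stage III.1.
So the department prevails on this issue.
Per-issue: Issue I → department; Issue II → department; Issue III → department. The appellant must prevail on at least one issue; overall, the department prevails.

department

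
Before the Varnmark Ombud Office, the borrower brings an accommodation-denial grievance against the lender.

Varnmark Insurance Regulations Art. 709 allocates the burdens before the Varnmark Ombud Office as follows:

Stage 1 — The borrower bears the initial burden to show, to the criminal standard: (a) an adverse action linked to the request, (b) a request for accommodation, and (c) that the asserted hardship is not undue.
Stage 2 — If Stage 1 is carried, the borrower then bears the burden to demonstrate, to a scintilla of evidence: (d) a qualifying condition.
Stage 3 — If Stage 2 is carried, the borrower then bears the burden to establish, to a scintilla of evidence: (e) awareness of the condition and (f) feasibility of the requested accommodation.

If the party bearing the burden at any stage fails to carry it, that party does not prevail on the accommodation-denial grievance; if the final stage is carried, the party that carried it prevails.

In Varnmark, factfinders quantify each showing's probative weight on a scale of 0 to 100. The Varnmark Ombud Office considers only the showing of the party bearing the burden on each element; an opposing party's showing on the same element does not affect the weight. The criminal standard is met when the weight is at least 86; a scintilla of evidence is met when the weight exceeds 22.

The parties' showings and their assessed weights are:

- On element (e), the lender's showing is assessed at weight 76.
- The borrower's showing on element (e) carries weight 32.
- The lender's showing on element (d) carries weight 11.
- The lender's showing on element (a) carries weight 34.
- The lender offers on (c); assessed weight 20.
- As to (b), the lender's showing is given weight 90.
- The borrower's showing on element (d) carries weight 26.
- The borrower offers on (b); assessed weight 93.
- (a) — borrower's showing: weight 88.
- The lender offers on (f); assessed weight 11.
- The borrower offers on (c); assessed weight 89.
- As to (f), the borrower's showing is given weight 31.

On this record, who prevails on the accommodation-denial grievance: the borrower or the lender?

Stage 1 (borrower, the criminal standard, weight is at least 86): (a) 88 (lender's 34 disregarded) ≥ 86 — meets; (b) 93 (lender's 90 disregarded) ≥ 86 — meets; (c) 89 (lender's 20 disregarded) ≥ 86 — meets.
  Stage 1 carried; the burden remains with the borrower.
Stage 2 (borrower, a scintilla of evidence, weight exceeds 22): (d) 26 (lender's 11 disregarded) > 22 — meets.
  Stage 2 carried; the burden remains with the borrower.
Stage 3 (borrower, a scintilla of evidence, weight exceeds 22): (e) 32 (lender's 76 disregarded) > 22 — meets; (f) 31 (lender's 11 disregarded) > 22 — meets.
  All elements met at the final stage.
All stages carried — the borrower prevails.

borrower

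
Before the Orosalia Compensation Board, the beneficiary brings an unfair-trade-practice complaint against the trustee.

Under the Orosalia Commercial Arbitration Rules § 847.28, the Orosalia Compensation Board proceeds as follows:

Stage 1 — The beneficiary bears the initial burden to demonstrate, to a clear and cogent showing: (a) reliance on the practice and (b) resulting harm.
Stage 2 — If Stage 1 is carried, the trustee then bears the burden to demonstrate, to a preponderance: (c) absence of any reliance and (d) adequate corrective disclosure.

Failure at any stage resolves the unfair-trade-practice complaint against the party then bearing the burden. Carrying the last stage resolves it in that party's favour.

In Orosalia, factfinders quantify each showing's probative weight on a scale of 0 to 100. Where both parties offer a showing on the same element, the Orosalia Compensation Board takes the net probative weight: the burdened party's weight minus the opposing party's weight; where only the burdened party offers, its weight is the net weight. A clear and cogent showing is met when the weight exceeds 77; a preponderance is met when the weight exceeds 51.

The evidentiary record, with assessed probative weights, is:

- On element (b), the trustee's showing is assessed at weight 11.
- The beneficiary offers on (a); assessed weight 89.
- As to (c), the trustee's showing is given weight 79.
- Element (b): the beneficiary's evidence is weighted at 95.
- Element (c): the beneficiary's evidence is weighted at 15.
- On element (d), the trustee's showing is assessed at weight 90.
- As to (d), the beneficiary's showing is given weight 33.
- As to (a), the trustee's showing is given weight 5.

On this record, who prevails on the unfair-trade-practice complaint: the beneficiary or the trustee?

Stage 1 — burden on beneficiary; standard: a clear and cogent showing (weight exceeds 77).
    (a): 89 − 5 = 84 > 77 [met]
    (b): 95 − 11 = 84 > 77 [met]
  Stage 1 carried; the burden shifts to the trustee.
Stage 2 — burden on trustee; standard: a preponderance (weight exceeds 51).
    (c): 79 − 15 = 64 > 51 [met]
    (d): 90 − 33 = 57 > 51 [met]
  Stage 2 carried; the final stage is satisfied.
Every stage carried; the trustee prevails.

trustee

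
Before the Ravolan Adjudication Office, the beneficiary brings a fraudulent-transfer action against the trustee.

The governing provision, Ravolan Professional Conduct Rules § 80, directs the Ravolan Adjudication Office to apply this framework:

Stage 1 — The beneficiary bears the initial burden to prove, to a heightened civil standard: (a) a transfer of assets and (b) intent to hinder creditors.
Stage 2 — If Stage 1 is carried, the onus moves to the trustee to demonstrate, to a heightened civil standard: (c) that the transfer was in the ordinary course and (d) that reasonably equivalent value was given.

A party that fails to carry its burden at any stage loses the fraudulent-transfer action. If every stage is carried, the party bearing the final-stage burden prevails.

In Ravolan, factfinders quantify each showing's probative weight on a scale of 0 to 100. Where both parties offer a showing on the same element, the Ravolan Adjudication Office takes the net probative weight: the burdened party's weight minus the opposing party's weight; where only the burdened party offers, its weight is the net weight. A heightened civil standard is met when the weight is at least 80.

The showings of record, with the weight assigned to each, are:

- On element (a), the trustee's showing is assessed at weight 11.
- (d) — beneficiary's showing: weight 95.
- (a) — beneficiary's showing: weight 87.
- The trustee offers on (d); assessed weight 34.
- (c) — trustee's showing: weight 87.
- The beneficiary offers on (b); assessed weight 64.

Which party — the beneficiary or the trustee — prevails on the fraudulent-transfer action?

trustee

Stage 1 — burden on beneficiary; standard: a heightened civil standard (weight is at least 80).
    (a): 87 − 11 = 76 < 80 [not met]
    (b): 64 < 80 [not met]
  Stage 1 not carried; the beneficiary fails its burden.
The analysis ends at Stage 1; the trustee prevails.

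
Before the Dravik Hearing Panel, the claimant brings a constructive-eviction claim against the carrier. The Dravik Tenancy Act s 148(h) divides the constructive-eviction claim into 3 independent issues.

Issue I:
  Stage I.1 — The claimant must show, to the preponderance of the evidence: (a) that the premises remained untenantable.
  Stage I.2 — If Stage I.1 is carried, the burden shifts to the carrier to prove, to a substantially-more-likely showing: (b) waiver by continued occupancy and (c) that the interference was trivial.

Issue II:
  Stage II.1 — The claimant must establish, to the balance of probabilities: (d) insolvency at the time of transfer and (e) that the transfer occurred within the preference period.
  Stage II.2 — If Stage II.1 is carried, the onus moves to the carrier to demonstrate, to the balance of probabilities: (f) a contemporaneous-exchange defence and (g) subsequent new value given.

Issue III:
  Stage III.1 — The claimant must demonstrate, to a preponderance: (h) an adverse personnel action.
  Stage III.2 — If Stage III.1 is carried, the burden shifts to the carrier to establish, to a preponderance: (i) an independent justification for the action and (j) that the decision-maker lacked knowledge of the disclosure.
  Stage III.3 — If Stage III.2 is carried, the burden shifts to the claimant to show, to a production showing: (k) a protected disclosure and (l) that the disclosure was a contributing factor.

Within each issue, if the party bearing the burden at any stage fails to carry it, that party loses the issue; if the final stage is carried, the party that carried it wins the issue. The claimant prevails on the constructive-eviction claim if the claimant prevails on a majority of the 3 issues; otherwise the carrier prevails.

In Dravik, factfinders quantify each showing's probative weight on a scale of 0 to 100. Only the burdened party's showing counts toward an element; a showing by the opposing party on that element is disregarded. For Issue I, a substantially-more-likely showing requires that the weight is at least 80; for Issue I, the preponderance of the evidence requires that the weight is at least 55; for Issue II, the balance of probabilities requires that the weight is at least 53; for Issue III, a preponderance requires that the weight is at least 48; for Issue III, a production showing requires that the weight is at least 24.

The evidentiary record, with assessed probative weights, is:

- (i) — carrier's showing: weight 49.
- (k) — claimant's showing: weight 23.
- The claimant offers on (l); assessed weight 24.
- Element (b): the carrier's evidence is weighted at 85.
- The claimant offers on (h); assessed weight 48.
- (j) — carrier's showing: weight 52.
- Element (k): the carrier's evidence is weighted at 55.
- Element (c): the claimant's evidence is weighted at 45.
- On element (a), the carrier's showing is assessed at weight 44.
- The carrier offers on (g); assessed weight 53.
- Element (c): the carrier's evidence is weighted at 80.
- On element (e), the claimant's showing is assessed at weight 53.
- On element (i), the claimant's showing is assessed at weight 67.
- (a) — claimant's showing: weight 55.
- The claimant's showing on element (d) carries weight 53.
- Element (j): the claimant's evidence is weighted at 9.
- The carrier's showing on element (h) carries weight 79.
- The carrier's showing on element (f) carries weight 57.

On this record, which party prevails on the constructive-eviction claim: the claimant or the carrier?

— Issue I —
Stage I.1 (claimant, the preponderance of the evidence, weight is at least 55): (a) 55 (carrier's 44 disregarded) ≥ 55 — meets.
  All elements met. The burden passes to the carrier.
Stage I.2 (carrier, a substantially-more-likely showing, weight is at least 80): (b) 85 ≥ 80 — meets; (c) 80 (claimant's 45 disregarded) ≥ 80 — meets.
  All elements met at the final stage.
All stages carried — the carrier prevails on this issue.
— Issue II —
Stage II.1 (claimant, the balance of probabilities, weight is at least 53): (d) 53 ≥ 53 — meets; (e) 53 ≥ 53 — meets.
  The claimant carries Stage II.1; the carrier now bears the burden.
Stage II.2 (carrier, the balance of probabilities, weight is at least 53): (f) 57 ≥ 53 — meets; (g) 53 ≥ 53 — meets.
  All elements met at the final stage.
Every stage carried; the carrier prevails on this issue.
— Issue III —
At Stage III.1 the claimant must meet a preponderance (weight is at least 48): on (h) the weight is 48 (the carrier's 79 is given no effect), ≥ 48, so (h) meets the standard.
  Stage III.1 is satisfied; the onus moves to the carrier.
At Stage III.2 the carrier must meet a preponderance (weight is at least 48): on (i) the weight is 49 (the claimant's 67 is given no effect), which does reach 48, so (i) meets the standard; on (j) the weight is 52 (the claimant's 9 is given no effect), ≥ 48, so (j) meets the standard.
  The carrier carries Stage III.2; the claimant now bears the burden.
At Stage III.3 the claimant must meet a production showing (weight is at least 24): on (k) the weight is 23 (the carrier's 55 is given no effect), < 24, so (k) does not meet the standard; on (l) the weight is 24, ≥ 24, so (l) meets the standard.
  The claimant does not carry Stage III.3.
So the carrier prevails on this issue.
Per-issue: Issue I → carrier; Issue II → carrier; Issue III → carrier. The claimant must prevail on a majority of issues; overall, the carrier prevails.

carrier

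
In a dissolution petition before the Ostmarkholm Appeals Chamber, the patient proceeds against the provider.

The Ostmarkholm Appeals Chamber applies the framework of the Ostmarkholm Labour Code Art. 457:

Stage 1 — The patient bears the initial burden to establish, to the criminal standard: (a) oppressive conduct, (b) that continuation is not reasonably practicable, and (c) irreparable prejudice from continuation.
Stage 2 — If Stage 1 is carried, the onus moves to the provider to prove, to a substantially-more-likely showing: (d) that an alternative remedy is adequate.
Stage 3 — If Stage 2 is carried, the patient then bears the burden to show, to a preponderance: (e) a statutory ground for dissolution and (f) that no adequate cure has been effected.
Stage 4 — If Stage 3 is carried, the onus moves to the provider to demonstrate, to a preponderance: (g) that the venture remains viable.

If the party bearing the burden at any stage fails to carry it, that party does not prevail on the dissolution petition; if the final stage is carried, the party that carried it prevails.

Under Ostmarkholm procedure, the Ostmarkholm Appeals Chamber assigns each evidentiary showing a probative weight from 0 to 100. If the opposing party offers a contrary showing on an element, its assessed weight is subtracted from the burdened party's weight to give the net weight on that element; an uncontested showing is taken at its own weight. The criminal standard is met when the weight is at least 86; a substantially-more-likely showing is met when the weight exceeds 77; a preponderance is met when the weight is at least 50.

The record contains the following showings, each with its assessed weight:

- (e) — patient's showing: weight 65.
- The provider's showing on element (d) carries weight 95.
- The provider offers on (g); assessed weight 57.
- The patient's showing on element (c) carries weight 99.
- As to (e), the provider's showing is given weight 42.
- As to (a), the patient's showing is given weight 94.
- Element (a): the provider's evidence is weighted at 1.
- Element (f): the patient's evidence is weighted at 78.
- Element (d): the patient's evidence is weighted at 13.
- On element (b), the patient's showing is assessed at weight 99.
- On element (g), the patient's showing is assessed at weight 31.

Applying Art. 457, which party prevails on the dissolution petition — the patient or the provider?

Stage 1 — burden on patient; standard: the criminal standard (weight is at least 86).
    (a): 94 − 1 = 93 ≥ 86 [met]
    (b): 99 ≥ 86 [met]
    (c): 99 ≥ 86 [met]
  Stage 1 is satisfied; the onus moves to the provider.
Stage 2 — burden on provider; standard: a substantially-more-likely showing (weight exceeds 77).
    (d): 95 − 13 = 82 > 77 [met]
  Stage 2 is satisfied; the onus moves to the patient.
Stage 3 — burden on patient; standard: a preponderance (weight is at least 50).
    (e): 65 − 42 = 23 < 50 [not met]
    (f): 78 ≥ 50 [met]
  Not every element is met, so the patient fails to carry Stage 3.
So the provider prevails.

provider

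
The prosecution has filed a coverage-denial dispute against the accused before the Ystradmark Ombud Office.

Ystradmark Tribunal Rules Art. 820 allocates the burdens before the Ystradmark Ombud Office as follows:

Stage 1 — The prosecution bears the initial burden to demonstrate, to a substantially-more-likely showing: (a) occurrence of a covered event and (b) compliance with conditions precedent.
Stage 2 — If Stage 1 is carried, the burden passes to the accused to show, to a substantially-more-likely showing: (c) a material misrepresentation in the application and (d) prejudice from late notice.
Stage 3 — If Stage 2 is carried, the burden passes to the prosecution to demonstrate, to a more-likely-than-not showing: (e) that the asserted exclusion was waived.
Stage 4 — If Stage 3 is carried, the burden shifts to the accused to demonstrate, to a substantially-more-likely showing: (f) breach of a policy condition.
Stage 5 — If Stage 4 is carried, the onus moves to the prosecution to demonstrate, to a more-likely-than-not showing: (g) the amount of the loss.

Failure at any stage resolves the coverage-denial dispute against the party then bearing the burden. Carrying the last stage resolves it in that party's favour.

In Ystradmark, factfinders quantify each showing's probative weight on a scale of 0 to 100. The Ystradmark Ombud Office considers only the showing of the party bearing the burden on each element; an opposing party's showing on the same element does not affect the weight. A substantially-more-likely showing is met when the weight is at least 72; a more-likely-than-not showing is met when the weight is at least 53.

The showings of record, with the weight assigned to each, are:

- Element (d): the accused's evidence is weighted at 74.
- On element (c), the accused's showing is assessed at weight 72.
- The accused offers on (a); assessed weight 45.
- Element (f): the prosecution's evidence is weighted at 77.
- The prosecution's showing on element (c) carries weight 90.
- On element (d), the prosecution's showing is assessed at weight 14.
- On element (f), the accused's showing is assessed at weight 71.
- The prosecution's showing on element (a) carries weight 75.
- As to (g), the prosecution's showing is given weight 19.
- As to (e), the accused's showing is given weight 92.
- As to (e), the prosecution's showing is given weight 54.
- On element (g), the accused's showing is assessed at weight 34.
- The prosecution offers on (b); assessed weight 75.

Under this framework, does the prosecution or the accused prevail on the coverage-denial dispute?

Stage 1 — burden on prosecution; standard: a substantially-more-likely showing (weight is at least 72).
    (a): 75 (accused's 45 disregarded) ≥ 72 [met]
    (b): 75 ≥ 72 [met]
  Stage 1 carried; the burden shifts to the accused.
Stage 2 — burden on accused; standard: a substantially-more-likely showing (weight is at least 72).
    (c): 72 (prosecution's 90 disregarded) ≥ 72 [met]
    (d): 74 (prosecution's 14 disregarded) ≥ 72 [met]
  The accused carries Stage 2; the prosecution now bears the burden.
Stage 3 — burden on prosecution; standard: a more-likely-than-not showing (weight is at least 53).
    (e): 54 (accused's 92 disregarded) ≥ 53 [met]
  The prosecution carries Stage 3; the accused now bears the burden.
Stage 4 — burden on accused; standard: a substantially-more-likely showing (weight is at least 72).
    (f): 71 (prosecution's 77 disregarded) < 72 [not met]
  The accused does not carry Stage 4.
The analysis ends at Stage 4; the prosecution prevails.

prosecution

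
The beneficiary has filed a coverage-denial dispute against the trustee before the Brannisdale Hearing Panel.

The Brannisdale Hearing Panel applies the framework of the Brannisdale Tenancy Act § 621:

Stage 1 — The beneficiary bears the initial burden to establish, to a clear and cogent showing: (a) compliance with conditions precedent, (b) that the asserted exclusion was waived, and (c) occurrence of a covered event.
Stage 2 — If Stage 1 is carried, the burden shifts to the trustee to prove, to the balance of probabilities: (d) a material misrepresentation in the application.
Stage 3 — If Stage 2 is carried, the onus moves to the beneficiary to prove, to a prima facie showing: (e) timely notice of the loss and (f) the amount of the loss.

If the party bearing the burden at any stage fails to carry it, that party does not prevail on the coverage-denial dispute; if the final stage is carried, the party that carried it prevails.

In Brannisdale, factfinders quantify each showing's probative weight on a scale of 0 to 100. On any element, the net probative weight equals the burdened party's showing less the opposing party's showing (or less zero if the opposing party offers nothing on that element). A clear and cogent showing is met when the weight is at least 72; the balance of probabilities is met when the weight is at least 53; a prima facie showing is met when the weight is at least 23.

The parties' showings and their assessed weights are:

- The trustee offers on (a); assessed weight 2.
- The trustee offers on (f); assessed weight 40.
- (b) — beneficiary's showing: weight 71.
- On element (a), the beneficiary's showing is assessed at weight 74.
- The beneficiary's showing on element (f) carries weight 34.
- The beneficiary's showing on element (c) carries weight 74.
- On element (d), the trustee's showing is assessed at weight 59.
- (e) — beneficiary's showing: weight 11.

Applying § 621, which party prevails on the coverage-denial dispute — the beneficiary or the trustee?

trustee

Stage 1 (beneficiary, a clear and cogent showing, weight is at least 72): (a) net 74−2=72 ≥ 72 — meets; (b) 71 < 72 — fails; (c) 74 ≥ 72 — meets.
  Stage 1 not carried; the beneficiary fails its burden.
The trustee prevails.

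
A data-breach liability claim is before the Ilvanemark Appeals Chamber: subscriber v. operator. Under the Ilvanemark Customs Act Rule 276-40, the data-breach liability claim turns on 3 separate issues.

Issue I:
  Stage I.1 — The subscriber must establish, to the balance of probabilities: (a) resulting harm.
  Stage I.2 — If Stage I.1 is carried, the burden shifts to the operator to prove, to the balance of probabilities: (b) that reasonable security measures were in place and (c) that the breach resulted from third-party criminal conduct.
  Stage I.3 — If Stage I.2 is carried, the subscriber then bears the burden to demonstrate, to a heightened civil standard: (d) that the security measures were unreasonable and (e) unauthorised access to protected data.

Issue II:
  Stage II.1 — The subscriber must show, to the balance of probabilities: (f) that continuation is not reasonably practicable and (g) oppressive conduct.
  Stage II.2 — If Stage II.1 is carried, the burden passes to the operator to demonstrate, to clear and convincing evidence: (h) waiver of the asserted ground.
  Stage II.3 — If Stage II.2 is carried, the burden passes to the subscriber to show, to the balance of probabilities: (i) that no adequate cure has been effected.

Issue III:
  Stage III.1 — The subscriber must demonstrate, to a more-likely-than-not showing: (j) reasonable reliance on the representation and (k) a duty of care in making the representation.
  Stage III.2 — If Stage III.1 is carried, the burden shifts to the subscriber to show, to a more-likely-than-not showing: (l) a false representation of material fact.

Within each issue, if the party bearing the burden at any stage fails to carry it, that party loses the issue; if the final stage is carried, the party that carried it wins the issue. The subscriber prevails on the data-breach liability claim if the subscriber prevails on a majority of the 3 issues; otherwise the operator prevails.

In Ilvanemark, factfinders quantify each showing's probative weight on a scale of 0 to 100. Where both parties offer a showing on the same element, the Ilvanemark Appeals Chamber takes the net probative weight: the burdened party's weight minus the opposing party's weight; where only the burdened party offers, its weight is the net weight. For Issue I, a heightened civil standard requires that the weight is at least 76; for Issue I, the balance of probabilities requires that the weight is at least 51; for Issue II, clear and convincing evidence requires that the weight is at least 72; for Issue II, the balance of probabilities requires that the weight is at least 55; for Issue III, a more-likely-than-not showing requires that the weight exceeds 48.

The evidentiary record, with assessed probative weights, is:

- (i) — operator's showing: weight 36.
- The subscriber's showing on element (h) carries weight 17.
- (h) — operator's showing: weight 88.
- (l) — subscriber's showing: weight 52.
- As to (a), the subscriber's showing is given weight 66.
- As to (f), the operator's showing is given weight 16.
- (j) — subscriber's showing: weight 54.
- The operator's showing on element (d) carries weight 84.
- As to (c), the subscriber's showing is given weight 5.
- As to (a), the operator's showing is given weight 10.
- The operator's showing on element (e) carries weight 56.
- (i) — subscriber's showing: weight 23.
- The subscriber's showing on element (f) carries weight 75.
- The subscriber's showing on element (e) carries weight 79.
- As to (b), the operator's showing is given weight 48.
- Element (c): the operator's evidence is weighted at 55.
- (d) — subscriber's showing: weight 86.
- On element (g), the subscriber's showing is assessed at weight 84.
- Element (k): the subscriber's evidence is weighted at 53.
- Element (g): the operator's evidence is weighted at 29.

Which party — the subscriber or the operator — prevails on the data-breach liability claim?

subscriber

— Issue I —
Stage I.1 (subscriber, the balance of probabilities, weight is at least 51): (a) net 66−10=56 ≥ 51 — meets.
  Stage I.1 carried; the burden shifts to the operator.
Stage I.2 (operator, the balance of probabilities, weight is at least 51): (b) 48 < 51 — fails; (c) net 55−5=50 < 51 — fails.
  Stage I.2 not carried; the operator fails its burden.
The analysis ends at Stage I.2; the subscriber prevails on this issue.
— Issue II —
Stage II.1 — burden on subscriber; standard: the balance of probabilities (weight is at least 55).
    (f): 75 − 16 = 59 ≥ 55 [met]
    (g): 84 − 29 = 55 ≥ 55 [met]
  All elements met. The burden passes to the operator.
Stage II.2 — burden on operator; standard: clear and convincing evidence (weight is at least 72).
    (h): 88 − 17 = 71 < 72 [not met]
  The operator does not carry Stage II.2.
The subscriber prevails on this issue.
— Issue III —
Stage III.1 (subscriber, a more-likely-than-not showing, weight exceeds 48): (j) 54 > 48 — meets; (k) 53 > 48 — meets.
  Stage III.1 carried; the burden remains with the subscriber.
Stage III.2 (subscriber, a more-likely-than-not showing, weight exceeds 48): (l) 52 > 48 — meets.
  Stage III.2 carried; the final stage is satisfied.
Every stage carried; the subscriber prevails on this issue.
Per-issue: Issue I → subscriber; Issue II → subscriber; Issue III → subscriber. The subscriber must prevail on a majority of issues; overall, the subscriber prevails.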